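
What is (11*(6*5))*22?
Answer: 7260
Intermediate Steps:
(11*(6*5))*22 = (11*30)*22 = 330*22 = 7260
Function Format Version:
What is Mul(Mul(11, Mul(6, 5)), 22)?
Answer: 7260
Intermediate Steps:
Mul(Mul(11, Mul(6, 5)), 22) = Mul(Mul(11, 30), 22) = Mul(330, 22) = 7260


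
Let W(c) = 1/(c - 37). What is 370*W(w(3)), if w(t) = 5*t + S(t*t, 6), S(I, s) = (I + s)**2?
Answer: 370/203 ≈ 1.8227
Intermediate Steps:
w(t) = (6 + t**2)**2 + 5*t (w(t) = 5*t + (t*t + 6)**2 = 5*t + (t**2 + 6)**2 = 5*t + (6 + t**2)**2 = (6 + t**2)**2 + 5*t)
W(c) = 1/(-37 + c)
370*W(w(3)) = 370/(-37 + ((6 + 3**2)**2 + 5*3)) = 370/(-37 + ((6 + 9)**2 + 15)) = 370/(-37 + (15**2 + 15)) = 370/(-37 + (225 + 15)) = 370/(-37 + 240) = 370/203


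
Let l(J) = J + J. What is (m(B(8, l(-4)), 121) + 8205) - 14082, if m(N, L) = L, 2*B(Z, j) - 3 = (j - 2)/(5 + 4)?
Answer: -5756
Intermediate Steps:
l(J) = 2*J
B(Z, j) = 25/18 + j/18 (B(Z, j) = 3/2 + ((j - 2)/(5 + 4))/2 = 3/2 + ((-2 + j)/9)/2 = 3/2 + ((-2 + j)*(1/9))/2 = 3/2 + (-2/9 + j/9)/2 = 3/2 + (-1/9 + j/18) = 25/18 + j/18)
(m(B(8, l(-4)), 121) + 8205) - 14082 = (121 + 8205) - 14082 = 8326 - 14082 = -5756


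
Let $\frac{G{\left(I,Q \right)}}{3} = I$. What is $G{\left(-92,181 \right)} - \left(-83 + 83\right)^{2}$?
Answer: $-276$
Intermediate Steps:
$G{\left(I,Q \right)} = 3 I$
$G{\left(-92,181 \right)} - \left(-83 + 83\right)^{2} = 3 \left(-92\right) - \left(-83 + 83\right)^{2} = -276 - 0^{2} = -276 - 0 = -276 + 0 = -276$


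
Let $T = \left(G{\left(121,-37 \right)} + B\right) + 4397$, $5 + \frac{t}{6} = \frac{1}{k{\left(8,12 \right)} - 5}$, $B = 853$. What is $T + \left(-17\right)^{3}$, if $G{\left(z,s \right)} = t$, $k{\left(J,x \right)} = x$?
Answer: $\frac{2155}{7} \approx 307.86$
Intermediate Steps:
$t = - \frac{204}{7}$ ($t = -30 + \frac{6}{12 - 5} = -30 + \frac{6}{7} = - \frac{204}{7} \approx -29.143$)
$G{\left(z,s \right)} = - \frac{204}{7}$
$T = \frac{36546}{7}$ ($T = \left(- \frac{204}{7} + 853\right) + 4397 = \frac{5767}{7} + 4397 = \frac{36546}{7} \approx 5220.9$)
$T + \left(-17\right)^{3} = \frac{36546}{7} + \left(-17\right)^{3} = \frac{36546}{7} - 4913 = \frac{2155}{7}$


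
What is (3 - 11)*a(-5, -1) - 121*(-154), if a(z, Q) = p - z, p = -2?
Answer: 18610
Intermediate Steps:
a(z, Q) = -2 - z
(3 - 11)*a(-5, -1) - 121*(-154) = (3 - 11)*(-2 - 1*(-5)) - 121*(-154) = -8*(-2 + 5) + 18634 = -8*3 + 18634 = -24 + 18634 = 18610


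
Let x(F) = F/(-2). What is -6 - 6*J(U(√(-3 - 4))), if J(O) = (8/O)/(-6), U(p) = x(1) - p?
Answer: 2*(-6*√7 + 11*I)/(-I + 2*√7) ≈ -6.5517 + 2.9194*I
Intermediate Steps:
x(F) = -F/2 (x(F) = F*(-½) = -F/2)
U(p) = -½ - p (U(p) = -½*1 - p = -½ - p)
J(O) = -4/(3*O) (J(O) = (8/O)*(-⅙) = -4/(3*O))
-6 - 6*J(U(√(-3 - 4))) = -6 - (-8)/(-½ - √(-3 - 4)) = -6 - (-8)/(-½ - √(-7)) = -6 - (-8)/(-½ - I*√7) = -6 + 8/(-½ - I*√7)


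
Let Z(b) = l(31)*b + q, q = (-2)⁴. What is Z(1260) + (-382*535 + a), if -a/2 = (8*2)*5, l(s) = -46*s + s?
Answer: -1962214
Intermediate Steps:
l(s) = -45*s
a = -160 (a = -2*8*2*5 = -32*5 = -2*80 = -160)
q = 16
Z(b) = 16 - 1395*b (Z(b) = (-45*31)*b + 16 = -1395*b + 16 = 16 - 1395*b)
Z(1260) + (-382*535 + a) = (16 - 1395*1260) + (-382*535 - 160) = (16 - 1757700) + (-204370 - 160) = -1757684 - 204530 = -1962214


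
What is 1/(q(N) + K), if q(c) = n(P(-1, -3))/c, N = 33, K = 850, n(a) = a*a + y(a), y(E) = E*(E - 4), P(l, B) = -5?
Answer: 33/28120 ≈ 0.0011735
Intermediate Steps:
y(E) = E*(-4 + E)
n(a) = a² + a*(-4 + a) (n(a) = a*a + a*(-4 + a) = a² + a*(-4 + a))
q(c) = 70/c (q(c) = (2*(-5)*(-2 - 5))/c = (2*(-5)*(-7))/c = 70/c)
1/(q(N) + K) = 1/(70/33 + 850) = 1/(28120/33) = 33/28120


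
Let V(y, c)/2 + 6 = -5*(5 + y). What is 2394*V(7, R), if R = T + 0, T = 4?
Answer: -316008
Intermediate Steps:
R = 4 (R = 4 + 0 = 4)
V(y, c) = -62 - 10*y (V(y, c) = -12 + 2*(-5*(5 + y)) = -12 + 2*(-25 - 5*y) = -12 + (-50 - 10*y) = -62 - 10*y)
2394*V(7, R) = 2394*(-62 - 10*7) = 2394*(-62 - 70) = 2394*(-132) = -316008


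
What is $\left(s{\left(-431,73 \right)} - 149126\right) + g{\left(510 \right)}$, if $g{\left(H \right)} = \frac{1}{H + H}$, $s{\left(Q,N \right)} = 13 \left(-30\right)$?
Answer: $- \frac{152506319}{1020} \approx -1.4952 \cdot 10^{5}$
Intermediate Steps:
$s{\left(Q,N \right)} = -390$
$g{\left(H \right)} = \frac{1}{2 H}$
$\left(s{\left(-431,73 \right)} - 149126\right) + g{\left(510 \right)} = \left(-390 - 149126\right) + \frac{1}{2 \cdot 510} = -149516 + \frac{1}{2} \cdot \frac{1}{510} = -149516 + \frac{1}{1020} = - \frac{152506319}{1020}$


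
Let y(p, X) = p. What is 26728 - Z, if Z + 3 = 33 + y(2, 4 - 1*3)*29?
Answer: 26640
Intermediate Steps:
Z = 88 (Z = -3 + (33 + 2*29) = -3 + (33 + 58) = -3 + 91 = 88)
26728 - Z = 26728 - 1*88 = 26728 - 88 = 26640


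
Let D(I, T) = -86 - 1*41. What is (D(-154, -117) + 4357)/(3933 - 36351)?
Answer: -235/1801 ≈ -0.13048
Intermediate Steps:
D(I, T) = -127 (D(I, T) = -86 - 41 = -127)
(D(-154, -117) + 4357)/(3933 - 36351) = (-127 + 4357)/(3933 - 36351) = 4230/(-32418) = 4230*(-1/32418) = -235/1801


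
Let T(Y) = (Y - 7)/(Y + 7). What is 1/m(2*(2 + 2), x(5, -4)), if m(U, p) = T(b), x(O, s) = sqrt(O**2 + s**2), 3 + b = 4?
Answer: -4/3 ≈ -1.3333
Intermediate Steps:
b = 1 (b = -3 + 4 = 1)
T(Y) = (-7 + Y)/(7 + Y)
m(U, p) = -3/4 (m(U, p) = (-7 + 1)/(7 + 1) = -6/8 = (1/8)*(-6) = -3/4)
1/m(2*(2 + 2), x(5, -4)) = 1/(-3/4) = -4/3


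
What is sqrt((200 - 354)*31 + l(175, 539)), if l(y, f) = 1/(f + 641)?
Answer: I*sqrt(1661829105)/590 ≈ 69.094*I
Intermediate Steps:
l(y, f) = 1/(641 + f)
sqrt((200 - 354)*31 + l(175, 539)) = sqrt((200 - 354)*31 + 1/(641 + 539)) = sqrt(-154*31 + 1/1180) = sqrt(-4774 + 1/1180) = sqrt(-5633319/1180) = I*sqrt(1661829105)/590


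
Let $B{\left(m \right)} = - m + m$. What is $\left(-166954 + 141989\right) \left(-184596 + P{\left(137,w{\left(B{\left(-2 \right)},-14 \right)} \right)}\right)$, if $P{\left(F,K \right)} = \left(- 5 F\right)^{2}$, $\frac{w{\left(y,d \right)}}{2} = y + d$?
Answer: $-7105762985$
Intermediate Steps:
$B{\left(m \right)} = 0$
$w{\left(y,d \right)} = 2 d + 2 y$ ($w{\left(y,d \right)} = 2 \left(y + d\right) = 2 \left(d + y\right) = 2 d + 2 y$)
$P{\left(F,K \right)} = 25 F^{2}$
$\left(-166954 + 141989\right) \left(-184596 + P{\left(137,w{\left(B{\left(-2 \right)},-14 \right)} \right)}\right) = \left(-166954 + 141989\right) \left(-184596 + 25 \cdot 137^{2}\right) = - 24965 \left(-184596 + 25 \cdot 18769\right) = - 24965 \left(-184596 + 469225\right) = \left(-24965\right) 284629 = -7105762985$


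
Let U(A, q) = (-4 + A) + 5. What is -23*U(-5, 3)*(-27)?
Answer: -2484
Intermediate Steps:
U(A, q) = 1 + A
-23*U(-5, 3)*(-27) = -23*(1 - 5)*(-27) = -23*(-4)*(-27) = 92*(-27) = -2484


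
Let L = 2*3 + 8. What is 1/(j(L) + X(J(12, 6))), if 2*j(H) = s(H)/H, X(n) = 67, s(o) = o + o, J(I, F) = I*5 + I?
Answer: 1/68 ≈ 0.014706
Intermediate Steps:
J(I, F) = 6*I (J(I, F) = 5*I + I = 6*I)
s(o) = 2*o
L = 14 (L = 6 + 8 = 14)
j(H) = 1 (j(H) = ((2*H)/H)/2 = (1/2)*2 = 1)
1/(j(L) + X(J(12, 6))) = 1/(1 + 67) = 1/68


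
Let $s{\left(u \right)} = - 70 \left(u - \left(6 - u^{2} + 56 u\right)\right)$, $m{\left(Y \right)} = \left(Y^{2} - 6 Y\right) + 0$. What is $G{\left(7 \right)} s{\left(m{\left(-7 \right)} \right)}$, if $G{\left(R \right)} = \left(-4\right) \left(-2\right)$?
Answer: $-1831200$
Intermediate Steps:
$G{\left(R \right)} = 8$
$m{\left(Y \right)} = Y^{2} - 6 Y$
$s{\left(u \right)} = 420 - 70 u^{2} + 3850 u$ ($s{\left(u \right)} = - 70 \left(u - \left(6 - u^{2} + 56 u\right)\right) = - 70 \left(-6 + u^{2} - 55 u\right) = 420 - 70 u^{2} + 3850 u$)
$G{\left(7 \right)} s{\left(m{\left(-7 \right)} \right)} = 8 \left(420 - 70 \left(- 7 \left(-6 - 7\right)\right)^{2} + 3850 \left(- 7 \left(-6 - 7\right)\right)\right) = 8 \left(420 - 70 \left(\left(-7\right) \left(-13\right)\right)^{2} + 3850 \left(\left(-7\right) \left(-13\right)\right)\right) = 8 \left(420 - 70 \cdot 91^{2} + 3850 \cdot 91\right) = 8 \left(420 - 579670 + 350350\right) = 8 \left(-228900\right) = -1831200$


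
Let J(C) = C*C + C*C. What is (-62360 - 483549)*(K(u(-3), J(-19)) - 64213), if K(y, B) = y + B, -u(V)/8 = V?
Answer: 34647206503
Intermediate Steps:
u(V) = -8*V
J(C) = 2*C**2 (J(C) = C**2 + C**2 = 2*C**2)
K(y, B) = B + y
(-62360 - 483549)*(K(u(-3), J(-19)) - 64213) = (-62360 - 483549)*((2*(-19)**2 - 8*(-3)) - 64213) = -545909*((2*361 + 24) - 64213) = -545909*((722 + 24) - 64213) = -545909*(746 - 64213) = -545909*(-63467) = 34647206503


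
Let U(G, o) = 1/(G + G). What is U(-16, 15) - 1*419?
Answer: -13409/32 ≈ -419.03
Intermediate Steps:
U(G, o) = 1/(2*G)
U(-16, 15) - 1*419 = (½)/(-16) - 1*419 = (½)*(-1/16) - 419 = -1/32 - 419 = -13409/32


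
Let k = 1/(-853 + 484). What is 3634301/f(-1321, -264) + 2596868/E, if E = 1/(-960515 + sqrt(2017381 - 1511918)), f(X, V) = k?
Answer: -2495671724089 + 2596868*sqrt(505463) ≈ -2.4938e+12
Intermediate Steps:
k = -1/369 (k = 1/(-369) = -1/369 ≈ -0.0027100)
f(X, V) = -1/369
E = 1/(-960515 + sqrt(505463)) ≈ -1.0419e-6
3634301/f(-1321, -264) + 2596868/E = 3634301/(-1/369) + 2596868/(-960515/922588559762 - sqrt(505463)/922588559762) = 3634301*(-369) + 2596868/(-960515/922588559762 - sqrt(505463)/922588559762) = -1341057069 + 2596868/(-960515/922588559762 - sqrt(505463)/922588559762)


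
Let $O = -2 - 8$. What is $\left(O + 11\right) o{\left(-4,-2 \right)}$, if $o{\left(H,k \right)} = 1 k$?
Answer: $-2$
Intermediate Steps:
$o{\left(H,k \right)} = k$
$O = -10$ ($O = -2 - 8 = -10$)
$\left(O + 11\right) o{\left(-4,-2 \right)} = \left(-10 + 11\right) \left(-2\right) = 1 \left(-2\right) = -2$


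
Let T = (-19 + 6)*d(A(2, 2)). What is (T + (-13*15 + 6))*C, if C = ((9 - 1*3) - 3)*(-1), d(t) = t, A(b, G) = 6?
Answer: 801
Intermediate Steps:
C = -3 (C = ((9 - 3) - 3)*(-1) = (6 - 3)*(-1) = 3*(-1) = -3)
T = -78 (T = (-19 + 6)*6 = -13*6 = -78)
(T + (-13*15 + 6))*C = (-78 + (-13*15 + 6))*(-3) = (-78 + (-195 + 6))*(-3) = (-78 - 189)*(-3) = -267*(-3) = 801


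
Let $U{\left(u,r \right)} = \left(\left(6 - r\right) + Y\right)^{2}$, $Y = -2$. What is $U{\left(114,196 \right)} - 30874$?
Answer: $5990$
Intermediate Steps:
$U{\left(u,r \right)} = \left(4 - r\right)^{2}$ ($U{\left(u,r \right)} = \left(\left(6 - r\right) - 2\right)^{2} = \left(4 - r\right)^{2}$)
$U{\left(114,196 \right)} - 30874 = \left(-4 + 196\right)^{2} - 30874 = 192^{2} - 30874 = 36864 - 30874 = 5990$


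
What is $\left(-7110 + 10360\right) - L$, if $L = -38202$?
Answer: $41452$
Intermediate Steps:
$\left(-7110 + 10360\right) - L = \left(-7110 + 10360\right) - -38202 = 3250 + 38202 = 41452$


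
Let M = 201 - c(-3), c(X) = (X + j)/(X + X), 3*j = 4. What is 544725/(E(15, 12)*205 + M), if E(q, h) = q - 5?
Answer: 9805050/40513 ≈ 242.02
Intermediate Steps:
j = 4/3 (j = (1/3)*4 = 4/3 ≈ 1.3333)
c(X) = (4/3 + X)/(2*X) (c(X) = (X + 4/3)/(X + X) = (4/3 + X)/((2*X)) = (4/3 + X)*(1/(2*X)) = (4/3 + X)/(2*X))
E(q, h) = -5 + q
M = 3613/18 (M = 201 - (4 + 3*(-3))/(6*(-3)) = 201 - (-1)*(4 - 9)/(6*3) = 201 - (-1)*(-5)/(6*3) = 201 - 1*5/18 = 201 - 5/18 = 3613/18 ≈ 200.72)
544725/(E(15, 12)*205 + M) = 544725/((-5 + 15)*205 + 3613/18) = 544725/(10*205 + 3613/18) = 544725/(2050 + 3613/18) = 544725/(40513/18) = 544725*(18/40513) = 9805050/40513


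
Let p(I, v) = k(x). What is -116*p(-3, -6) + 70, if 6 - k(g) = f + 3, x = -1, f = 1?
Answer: -162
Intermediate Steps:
k(g) = 2 (k(g) = 6 - (1 + 3) = 6 - 1*4 = 6 - 4 = 2)
p(I, v) = 2
-116*p(-3, -6) + 70 = -116*2 + 70 = -232 + 70 = -162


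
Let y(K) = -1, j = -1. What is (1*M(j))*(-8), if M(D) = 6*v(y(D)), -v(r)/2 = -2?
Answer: -192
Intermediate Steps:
v(r) = 4 (v(r) = -2*(-2) = 4)
M(D) = 24 (M(D) = 6*4 = 24)
(1*M(j))*(-8) = (1*24)*(-8) = 24*(-8) = -192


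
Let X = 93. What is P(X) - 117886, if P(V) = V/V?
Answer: -117885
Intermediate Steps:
P(V) = 1
P(X) - 117886 = 1 - 117886 = -117885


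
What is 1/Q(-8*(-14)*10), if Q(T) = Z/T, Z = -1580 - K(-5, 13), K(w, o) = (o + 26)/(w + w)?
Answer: -11200/15761 ≈ -0.71062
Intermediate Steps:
K(w, o) = (26 + o)/(2*w) (K(w, o) = (26 + o)/((2*w)) = (26 + o)*(1/(2*w)) = (26 + o)/(2*w))
Z = -15761/10 (Z = -1580 - (26 + 13)/(2*(-5)) = -1580 - (-1)*39/(2*5) = -1580 - 1*(-39/10) = -1580 + 39/10 = -15761/10 ≈ -1576.1)
Q(T) = -15761/(10*T)
1/Q(-8*(-14)*10) = 1/(-15761/(10*(-8*(-14)*10))) = 1/(-15761/(10*(112*10))) = 1/(-15761/10/1120) = 1/(-15761/10*1/1120) = 1/(-15761/11200) = -11200/15761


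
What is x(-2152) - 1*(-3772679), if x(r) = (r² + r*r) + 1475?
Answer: 13036362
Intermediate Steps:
x(r) = 1475 + 2*r² (x(r) = (r² + r²) + 1475 = 2*r² + 1475 = 1475 + 2*r²)
x(-2152) - 1*(-3772679) = (1475 + 2*(-2152)²) - 1*(-3772679) = (1475 + 2*4631104) + 3772679 = (1475 + 9262208) + 3772679 = 9263683 + 3772679 = 13036362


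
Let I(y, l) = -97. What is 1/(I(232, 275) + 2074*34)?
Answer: 1/70419 ≈ 1.4201e-5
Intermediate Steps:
1/(I(232, 275) + 2074*34) = 1/(-97 + 2074*34) = 1/(-97 + 70516) = 1/70419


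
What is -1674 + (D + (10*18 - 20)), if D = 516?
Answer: -998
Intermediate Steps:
-1674 + (D + (10*18 - 20)) = -1674 + (516 + (10*18 - 20)) = -1674 + (516 + (180 - 20)) = -1674 + (516 + 160) = -1674 + 676 = -998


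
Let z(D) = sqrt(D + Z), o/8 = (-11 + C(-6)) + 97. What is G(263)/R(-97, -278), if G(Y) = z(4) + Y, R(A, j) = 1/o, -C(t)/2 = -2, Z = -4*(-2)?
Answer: 189360 + 1440*sqrt(3) ≈ 1.9185e+5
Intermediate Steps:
Z = 8
C(t) = 4 (C(t) = -2*(-2) = 4)
o = 720 (o = 8*((-11 + 4) + 97) = 8*(-7 + 97) = 8*90 = 720)
z(D) = sqrt(8 + D) (z(D) = sqrt(D + 8) = sqrt(8 + D))
R(A, j) = 1/720
G(Y) = Y + 2*sqrt(3) (G(Y) = sqrt(8 + 4) + Y = sqrt(12) + Y = 2*sqrt(3) + Y = Y + 2*sqrt(3))
G(263)/R(-97, -278) = (263 + 2*sqrt(3))/(1/720) = (263 + 2*sqrt(3))*720 = 189360 + 1440*sqrt(3)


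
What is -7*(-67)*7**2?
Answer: 22981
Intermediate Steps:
-7*(-67)*7**2 = 469*49 = 22981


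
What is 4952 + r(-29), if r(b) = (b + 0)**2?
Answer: 5793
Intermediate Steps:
r(b) = b**2
4952 + r(-29) = 4952 + (-29)**2 = 4952 + 841 = 5793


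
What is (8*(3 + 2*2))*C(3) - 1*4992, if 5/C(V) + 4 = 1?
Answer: -15256/3 ≈ -5085.3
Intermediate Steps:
C(V) = -5/3 (C(V) = 5/(-4 + 1) = 5/(-3) = 5*(-⅓) = -5/3)
(8*(3 + 2*2))*C(3) - 1*4992 = (8*(3 + 2*2))*(-5/3) - 1*4992 = (8*(3 + 4))*(-5/3) - 4992 = (8*7)*(-5/3) - 4992 = 56*(-5/3) - 4992 = -280/3 - 4992 = -15256/3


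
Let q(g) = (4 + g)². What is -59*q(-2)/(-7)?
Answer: 236/7 ≈ 33.714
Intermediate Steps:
-59*q(-2)/(-7) = -59*(4 - 2)²/(-7) = -59*2²*(-1)/7 = -236*(-1)/7 = -59*(-4/7) = 236/7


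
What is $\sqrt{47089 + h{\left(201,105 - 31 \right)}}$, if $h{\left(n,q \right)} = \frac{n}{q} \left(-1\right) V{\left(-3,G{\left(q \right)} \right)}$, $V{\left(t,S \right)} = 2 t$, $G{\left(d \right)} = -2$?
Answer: $\frac{4 \sqrt{4030447}}{37} \approx 217.04$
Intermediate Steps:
$h{\left(n,q \right)} = \frac{6 n}{q}$ ($h{\left(n,q \right)} = \frac{n}{q} \left(-1\right) 2 \left(-3\right) = - \frac{n}{q} \left(-6\right) = \frac{6 n}{q}$)
$\sqrt{47089 + h{\left(201,105 - 31 \right)}} = \sqrt{47089 + 6 \cdot 201 \frac{1}{105 - 31}} = \sqrt{47089 + 6 \cdot 201 \cdot \frac{1}{74}} = \sqrt{47089 + \frac{603}{37}} = \sqrt{\frac{1742896}{37}} = \frac{4 \sqrt{4030447}}{37}$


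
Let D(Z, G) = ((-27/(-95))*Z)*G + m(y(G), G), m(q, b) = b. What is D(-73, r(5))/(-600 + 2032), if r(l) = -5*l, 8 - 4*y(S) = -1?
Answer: 2345/6802 ≈ 0.34475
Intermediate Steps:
y(S) = 9/4 (y(S) = 2 - 1/4*(-1) = 2 + 1/4 = 9/4)
D(Z, G) = G + 27*G*Z/95 (D(Z, G) = ((-27/(-95))*Z)*G + G = ((-27*(-1/95))*Z)*G + G = (27*Z/95)*G + G = 27*G*Z/95 + G = G + 27*G*Z/95)
D(-73, r(5))/(-600 + 2032) = ((-5*5)*(95 + 27*(-73))/95)/(-600 + 2032) = ((1/95)*(-25)*(95 - 1971))/1432 = ((1/95)*(-25)*(-1876))*(1/1432) = (9380/19)*(1/1432) = 2345/6802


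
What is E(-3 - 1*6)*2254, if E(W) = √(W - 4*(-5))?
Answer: 2254*√11 ≈ 7475.7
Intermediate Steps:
E(W) = √(20 + W) (E(W) = √(W + 20) = √(20 + W))
E(-3 - 1*6)*2254 = √(20 + (-3 - 1*6))*2254 = √(20 + (-3 - 6))*2254 = √(20 - 9)*2254 = √11*2254 = 2254*√11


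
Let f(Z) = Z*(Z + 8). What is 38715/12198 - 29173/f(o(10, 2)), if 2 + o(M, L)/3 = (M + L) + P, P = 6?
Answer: -41964389/5464704 ≈ -7.6792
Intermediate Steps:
o(M, L) = 12 + 3*L + 3*M (o(M, L) = -6 + 3*((M + L) + 6) = -6 + 3*((L + M) + 6) = -6 + 3*(6 + L + M) = -6 + (18 + 3*L + 3*M) = 12 + 3*L + 3*M)
f(Z) = Z*(8 + Z)
38715/12198 - 29173/f(o(10, 2)) = 38715/12198 - 29173*1/((8 + (12 + 3*2 + 3*10))*(12 + 3*2 + 3*10)) = 38715*(1/12198) - 29173*1/((8 + (12 + 6 + 30))*(12 + 6 + 30)) = 12905/4066 - 29173*1/(48*(8 + 48)) = 12905/4066 - 29173/(48*56) = 12905/4066 - 29173/2688 = -41964389/5464704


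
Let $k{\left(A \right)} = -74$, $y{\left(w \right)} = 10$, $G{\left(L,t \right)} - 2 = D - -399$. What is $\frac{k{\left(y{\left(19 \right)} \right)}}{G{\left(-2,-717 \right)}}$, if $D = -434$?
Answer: $\frac{74}{33} \approx 2.2424$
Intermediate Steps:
$G{\left(L,t \right)} = -33$ ($G{\left(L,t \right)} = 2 - 35 = -33$)
$\frac{k{\left(y{\left(19 \right)} \right)}}{G{\left(-2,-717 \right)}} = - \frac{74}{-33} = \left(-74\right) \left(- \frac{1}{33}\right) = \frac{74}{33}$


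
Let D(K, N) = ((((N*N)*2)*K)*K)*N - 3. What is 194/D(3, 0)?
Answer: -194/3 ≈ -64.667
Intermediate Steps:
D(K, N) = -3 + 2*K²*N³ (D(K, N) = (((N²*2)*K)*K)*N - 3 = (((2*N²)*K)*K)*N - 3 = ((2*K*N²)*K)*N - 3 = (2*K²*N²)*N - 3 = 2*K²*N³ - 3 = -3 + 2*K²*N³)
194/D(3, 0) = 194/(-3 + 2*3²*0³) = 194/(-3 + 2*9*0) = 194/(-3 + 0) = 194/(-3) = 194*(-⅓) = -194/3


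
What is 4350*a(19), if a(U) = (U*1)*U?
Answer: 1570350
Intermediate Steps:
a(U) = U² (a(U) = U*U = U²)
4350*a(19) = 4350*19² = 4350*361 = 1570350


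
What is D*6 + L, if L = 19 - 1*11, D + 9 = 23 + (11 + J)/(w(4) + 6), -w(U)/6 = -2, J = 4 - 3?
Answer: 96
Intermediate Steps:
J = 1
w(U) = 12 (w(U) = -6*(-2) = 12)
D = 44/3 (D = -9 + (23 + (11 + 1)/(12 + 6)) = -9 + (23 + 12/18) = -9 + (23 + 12*(1/18)) = -9 + (23 + ⅔) = -9 + 71/3 = 44/3 ≈ 14.667)
L = 8 (L = 19 - 11 = 8)
D*6 + L = (44/3)*6 + 8 = 88 + 8 = 96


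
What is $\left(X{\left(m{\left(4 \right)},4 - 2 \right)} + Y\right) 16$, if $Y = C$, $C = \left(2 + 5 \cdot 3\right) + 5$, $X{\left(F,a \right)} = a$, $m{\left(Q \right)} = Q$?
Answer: $384$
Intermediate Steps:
$C = 22$ ($C = \left(2 + 15\right) + 5 = 17 + 5 = 22$)
$Y = 22$
$\left(X{\left(m{\left(4 \right)},4 - 2 \right)} + Y\right) 16 = \left(\left(4 - 2\right) + 22\right) 16 = \left(2 + 22\right) 16 = 24 \cdot 16 = 384$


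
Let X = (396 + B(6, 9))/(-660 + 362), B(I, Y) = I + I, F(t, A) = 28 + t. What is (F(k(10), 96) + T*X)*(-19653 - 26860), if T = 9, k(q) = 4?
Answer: -136376116/149 ≈ -9.1528e+5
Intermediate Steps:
B(I, Y) = 2*I
X = -204/149 (X = (396 + 2*6)/(-660 + 362) = (396 + 12)/(-298) = 408*(-1/298) = -204/149 ≈ -1.3691)
(F(k(10), 96) + T*X)*(-19653 - 26860) = ((28 + 4) + 9*(-204/149))*(-19653 - 26860) = (32 - 1836/149)*(-46513) = (2932/149)*(-46513) = -136376116/149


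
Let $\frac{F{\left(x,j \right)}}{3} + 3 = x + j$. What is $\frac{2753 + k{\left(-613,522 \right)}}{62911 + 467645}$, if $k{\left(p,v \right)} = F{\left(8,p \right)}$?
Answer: $\frac{929}{530556} \approx 0.001751$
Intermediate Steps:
$F{\left(x,j \right)} = -9 + 3 j + 3 x$ ($F{\left(x,j \right)} = -9 + 3 \left(x + j\right) = -9 + 3 \left(j + x\right) = -9 + \left(3 j + 3 x\right) = -9 + 3 j + 3 x$)
$k{\left(p,v \right)} = 15 + 3 p$ ($k{\left(p,v \right)} = -9 + 3 p + 3 \cdot 8 = -9 + 3 p + 24 = 15 + 3 p$)
$\frac{2753 + k{\left(-613,522 \right)}}{62911 + 467645} = \frac{2753 + \left(15 + 3 \left(-613\right)\right)}{62911 + 467645} = \frac{2753 + \left(15 - 1839\right)}{530556} = \left(2753 - 1824\right) \frac{1}{530556} = 929 \cdot \frac{1}{530556} = \frac{929}{530556}$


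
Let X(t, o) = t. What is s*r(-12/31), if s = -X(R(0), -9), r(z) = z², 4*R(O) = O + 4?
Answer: -144/961 ≈ -0.14984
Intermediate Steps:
R(O) = 1 + O/4 (R(O) = (O + 4)/4 = (4 + O)/4 = 1 + O/4)
s = -1 (s = -(1 + (¼)*0) = -(1 + 0) = -1*1 = -1)
s*r(-12/31) = -(-12/31)² = -1*144/961 = -144/961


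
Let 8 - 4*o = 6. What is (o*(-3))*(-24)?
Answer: 36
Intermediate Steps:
o = 1/2 (o = 2 - 1/4*6 = 2 - 3/2 = 1/2 ≈ 0.50000)
(o*(-3))*(-24) = ((1/2)*(-3))*(-24) = -3/2*(-24) = 36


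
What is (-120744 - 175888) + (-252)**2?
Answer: -233128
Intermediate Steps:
(-120744 - 175888) + (-252)**2 = -296632 + 63504 = -233128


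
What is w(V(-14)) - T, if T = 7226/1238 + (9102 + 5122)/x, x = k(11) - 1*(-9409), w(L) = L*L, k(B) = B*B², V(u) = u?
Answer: 313852871/1662015 ≈ 188.84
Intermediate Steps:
k(B) = B³
w(L) = L²
x = 10740 (x = 11³ - 1*(-9409) = 1331 + 9409 = 10740)
T = 11902069/1662015 (T = 7226/1238 + (9102 + 5122)/10740 = 7226*(1/1238) + 14224*(1/10740) = 3613/619 + 3556/2685 = 11902069/1662015 ≈ 7.1612)
w(V(-14)) - T = (-14)² - 1*11902069/1662015 = 196 - 11902069/1662015 = 313852871/1662015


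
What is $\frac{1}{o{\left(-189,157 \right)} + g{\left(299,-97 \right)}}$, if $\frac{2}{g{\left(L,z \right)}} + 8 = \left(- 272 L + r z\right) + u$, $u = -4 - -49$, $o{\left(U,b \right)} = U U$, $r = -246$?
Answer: $\frac{57429}{2051421307} \approx 2.7995 \cdot 10^{-5}$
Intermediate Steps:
$o{\left(U,b \right)} = U^{2}$
$u = 45$ ($u = -4 + 49 = 45$)
$g{\left(L,z \right)} = \frac{2}{37 - 272 L - 246 z}$ ($g{\left(L,z \right)} = \frac{2}{-8 - \left(-45 + 246 z + 272 L\right)} = \frac{2}{37 - 272 L - 246 z}$)
$\frac{1}{o{\left(-189,157 \right)} + g{\left(299,-97 \right)}} = \frac{1}{\left(-189\right)^{2} - \frac{2}{-37 + 246 \left(-97\right) + 272 \cdot 299}} = \frac{1}{35721 - \frac{2}{-37 - 23862 + 81328}} = \frac{1}{35721 - \frac{2}{57429}} = \frac{1}{\frac{2051421307}{57429}} = \frac{57429}{2051421307}$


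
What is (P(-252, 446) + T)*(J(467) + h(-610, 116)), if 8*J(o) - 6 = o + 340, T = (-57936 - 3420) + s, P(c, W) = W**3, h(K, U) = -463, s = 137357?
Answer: -256699224467/8 ≈ -3.2087e+10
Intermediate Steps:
T = 76001 (T = (-57936 - 3420) + 137357 = -61356 + 137357 = 76001)
J(o) = 173/4 + o/8 (J(o) = 3/4 + (o + 340)/8 = 3/4 + (340 + o)/8 = 3/4 + (85/2 + o/8) = 173/4 + o/8)
(P(-252, 446) + T)*(J(467) + h(-610, 116)) = (446**3 + 76001)*((173/4 + (1/8)*467) - 463) = (88716536 + 76001)*((173/4 + 467/8) - 463) = 88792537*(813/8 - 463) = 88792537*(-2891/8) = -256699224467/8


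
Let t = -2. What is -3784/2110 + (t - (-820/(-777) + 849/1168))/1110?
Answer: -381911159419/212554006560 ≈ -1.7968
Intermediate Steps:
-3784/2110 + (t - (-820/(-777) + 849/1168))/1110 = -3784/2110 + (-2 - (-820/(-777) + 849/1168))/1110 = -3784*1/2110 + (-2 - (-820*(-1/777) + 849*(1/1168)))*(1/1110) = -1892/1055 + (-2 - (820/777 + 849/1168))*(1/1110) = -1892/1055 + (-2 - 1*1617433/907536)*(1/1110) = -1892/1055 + (-2 - 1617433/907536)*(1/1110) = -1892/1055 - 3432505/907536*1/1110 = -1892/1055 - 686501/201472992 = -381911159419/212554006560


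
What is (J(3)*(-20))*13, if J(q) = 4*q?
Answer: -3120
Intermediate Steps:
(J(3)*(-20))*13 = ((4*3)*(-20))*13 = (12*(-20))*13 = -240*13 = -3120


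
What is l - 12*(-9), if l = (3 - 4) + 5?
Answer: 112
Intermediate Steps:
l = 4 (l = -1 + 5 = 4)
l - 12*(-9) = 4 - 12*(-9) = 4 + 108 = 112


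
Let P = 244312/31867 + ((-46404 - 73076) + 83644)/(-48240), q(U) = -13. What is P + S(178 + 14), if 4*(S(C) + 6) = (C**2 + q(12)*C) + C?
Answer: 3321416415853/384316020 ≈ 8642.4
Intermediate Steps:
S(C) = -6 - 3*C + C**2/4 (S(C) = -6 + ((C**2 - 13*C) + C)/4 = -6 + (C**2 - 12*C)/4 = -6 + (-3*C + C**2/4) = -6 - 3*C + C**2/4)
P = 3231899173/384316020 (P = 244312*(1/31867) + (-119480 + 83644)*(-1/48240) = 244312/31867 - 35836*(-1/48240) = 244312/31867 + 8959/12060 = 3231899173/384316020 ≈ 8.4095)
P + S(178 + 14) = 3231899173/384316020 + (-6 - 3*(178 + 14) + (178 + 14)**2/4) = 3231899173/384316020 + (-6 - 3*192 + (1/4)*192**2) = 3231899173/384316020 + (-6 - 576 + (1/4)*36864) = 3231899173/384316020 + (-6 - 576 + 9216) = 3231899173/384316020 + 8634 = 3321416415853/384316020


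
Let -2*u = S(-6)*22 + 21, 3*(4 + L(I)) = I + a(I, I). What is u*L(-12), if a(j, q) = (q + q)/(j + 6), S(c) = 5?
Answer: 1310/3 ≈ 436.67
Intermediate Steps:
a(j, q) = 2*q/(6 + j) (a(j, q) = (2*q)/(6 + j) = 2*q/(6 + j))
L(I) = -4 + I/3 + 2*I/(3*(6 + I)) (L(I) = -4 + (I + 2*I/(6 + I))/3 = -4 + (I/3 + 2*I/(3*(6 + I))) = -4 + I/3 + 2*I/(3*(6 + I)))
u = -131/2 (u = -(5*22 + 21)/2 = -(110 + 21)/2 = -½*131 = -131/2 ≈ -65.500)
u*L(-12) = -131*(-72 + (-12)² - 4*(-12))/(6*(6 - 12)) = -131*(-72 + 144 + 48)/(6*(-6)) = -131*(-1)*120/(6*6) = -131/2*(-20/3) = 1310/3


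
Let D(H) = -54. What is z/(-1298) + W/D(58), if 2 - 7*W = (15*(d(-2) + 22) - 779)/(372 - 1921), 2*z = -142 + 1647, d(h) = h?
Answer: -16444621/28148428 ≈ -0.58421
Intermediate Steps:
z = 1505/2 (z = (-142 + 1647)/2 = (½)*1505 = 1505/2 ≈ 752.50)
W = 2619/10843 (W = 2/7 - (15*(-2 + 22) - 779)/(7*(372 - 1921)) = 2/7 - (15*20 - 779)/(7*(-1549)) = 2/7 - (300 - 779)*(-1)/(7*1549) = 2/7 - (-479)*(-1)/(7*1549) = 2/7 - ⅐*479/1549 = 2/7 - 479/10843 = 2619/10843 ≈ 0.24154)
z/(-1298) + W/D(58) = (1505/2)/(-1298) + (2619/10843)/(-54) = (1505/2)*(-1/1298) + (2619/10843)*(-1/54) = -1505/2596 - 97/21686 = -16444621/28148428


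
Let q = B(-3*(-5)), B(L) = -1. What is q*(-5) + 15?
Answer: 20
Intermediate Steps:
q = -1
q*(-5) + 15 = -1*(-5) + 15 = 5 + 15 = 20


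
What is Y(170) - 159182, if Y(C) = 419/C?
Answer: -27060521/170 ≈ -1.5918e+5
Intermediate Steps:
Y(170) - 159182 = 419/170 - 159182 = -27060521/170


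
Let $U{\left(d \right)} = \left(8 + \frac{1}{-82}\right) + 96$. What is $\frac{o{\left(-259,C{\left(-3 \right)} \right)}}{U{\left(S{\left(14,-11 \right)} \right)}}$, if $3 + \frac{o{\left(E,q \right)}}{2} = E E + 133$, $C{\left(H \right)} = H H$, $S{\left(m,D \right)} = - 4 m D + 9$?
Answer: $\frac{11022604}{8527} \approx 1292.7$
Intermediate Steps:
$S{\left(m,D \right)} = 9 - 4 D m$ ($S{\left(m,D \right)} = - 4 D m + 9 = 9 - 4 D m$)
$C{\left(H \right)} = H^{2}$
$o{\left(E,q \right)} = 260 + 2 E^{2}$ ($o{\left(E,q \right)} = -6 + 2 \left(E E + 133\right) = -6 + 2 \left(E^{2} + 133\right) = -6 + 2 \left(133 + E^{2}\right) = -6 + \left(266 + 2 E^{2}\right) = 260 + 2 E^{2}$)
$U{\left(d \right)} = \frac{8527}{82}$ ($U{\left(d \right)} = \left(8 - \frac{1}{82}\right) + 96 = \frac{655}{82} + 96 = \frac{8527}{82}$)
$\frac{o{\left(-259,C{\left(-3 \right)} \right)}}{U{\left(S{\left(14,-11 \right)} \right)}} = \frac{260 + 2 \left(-259\right)^{2}}{\frac{8527}{82}} = \left(260 + 2 \cdot 67081\right) \frac{82}{8527} = \left(260 + 134162\right) \frac{82}{8527} = 134422 \cdot \frac{82}{8527} = \frac{11022604}{8527}$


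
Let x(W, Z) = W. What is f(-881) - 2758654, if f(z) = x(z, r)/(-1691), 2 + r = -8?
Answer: -4664883033/1691 ≈ -2.7587e+6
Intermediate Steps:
r = -10 (r = -2 - 8 = -10)
f(z) = -z/1691 (f(z) = z/(-1691) = z*(-1/1691) = -z/1691)
f(-881) - 2758654 = -1/1691*(-881) - 2758654 = 881/1691 - 2758654 = -4664883033/1691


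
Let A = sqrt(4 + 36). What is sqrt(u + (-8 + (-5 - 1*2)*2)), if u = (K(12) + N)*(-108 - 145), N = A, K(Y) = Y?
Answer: sqrt(-3058 - 506*sqrt(10)) ≈ 68.25*I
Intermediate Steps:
A = 2*sqrt(10) (A = sqrt(40) = 2*sqrt(10) ≈ 6.3246)
N = 2*sqrt(10) ≈ 6.3246
u = -3036 - 506*sqrt(10) (u = (12 + 2*sqrt(10))*(-108 - 145) = (12 + 2*sqrt(10))*(-253) = -3036 - 506*sqrt(10) ≈ -4636.1)
sqrt(u + (-8 + (-5 - 1*2)*2)) = sqrt((-3036 - 506*sqrt(10)) + (-8 + (-5 - 1*2)*2)) = sqrt((-3036 - 506*sqrt(10)) + (-8 + (-5 - 2)*2)) = sqrt((-3036 - 506*sqrt(10)) + (-8 - 7*2)) = sqrt((-3036 - 506*sqrt(10)) + (-8 - 14)) = sqrt((-3036 - 506*sqrt(10)) - 22) = sqrt(-3058 - 506*sqrt(10))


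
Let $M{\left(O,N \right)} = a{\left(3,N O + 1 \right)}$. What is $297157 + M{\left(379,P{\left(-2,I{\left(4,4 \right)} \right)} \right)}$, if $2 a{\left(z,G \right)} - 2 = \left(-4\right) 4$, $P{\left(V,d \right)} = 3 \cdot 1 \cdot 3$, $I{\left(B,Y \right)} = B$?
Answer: $297150$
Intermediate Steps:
$P{\left(V,d \right)} = 9$ ($P{\left(V,d \right)} = 3 \cdot 3 = 9$)
$a{\left(z,G \right)} = -7$ ($a{\left(z,G \right)} = 1 + \frac{\left(-4\right) 4}{2} = 1 + \frac{1}{2} \left(-16\right) = 1 - 8 = -7$)
$M{\left(O,N \right)} = -7$
$297157 + M{\left(379,P{\left(-2,I{\left(4,4 \right)} \right)} \right)} = 297157 - 7 = 297150$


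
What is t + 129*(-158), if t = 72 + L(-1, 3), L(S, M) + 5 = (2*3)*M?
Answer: -20297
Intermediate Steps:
L(S, M) = -5 + 6*M (L(S, M) = -5 + (2*3)*M = -5 + 6*M)
t = 85 (t = 72 + (-5 + 6*3) = 72 + (-5 + 18) = 72 + 13 = 85)
t + 129*(-158) = 85 + 129*(-158) = 85 - 20382 = -20297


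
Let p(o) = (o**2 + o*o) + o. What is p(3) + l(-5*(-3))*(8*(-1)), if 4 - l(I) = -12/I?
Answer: -87/5 ≈ -17.400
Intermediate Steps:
l(I) = 4 + 12/I (l(I) = 4 - (-12)/I = 4 + 12/I)
p(o) = o + 2*o**2 (p(o) = (o**2 + o**2) + o = 2*o**2 + o = o + 2*o**2)
p(3) + l(-5*(-3))*(8*(-1)) = 3*(1 + 2*3) + (4 + 12/((-5*(-3))))*(8*(-1)) = 3*(1 + 6) + (4 + 12/15)*(-8) = 3*7 + (4 + 12*(1/15))*(-8) = 21 + (4 + 4/5)*(-8) = 21 + (24/5)*(-8) = 21 - 192/5 = -87/5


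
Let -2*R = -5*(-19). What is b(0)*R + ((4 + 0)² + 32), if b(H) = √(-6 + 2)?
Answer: 48 - 95*I ≈ 48.0 - 95.0*I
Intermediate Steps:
R = -95/2 (R = -(-5)*(-19)/2 = -½*95 = -95/2 ≈ -47.500)
b(H) = 2*I (b(H) = √(-4) = 2*I)
b(0)*R + ((4 + 0)² + 32) = (2*I)*(-95/2) + ((4 + 0)² + 32) = -95*I + (4² + 32) = -95*I + (16 + 32) = -95*I + 48 = 48 - 95*I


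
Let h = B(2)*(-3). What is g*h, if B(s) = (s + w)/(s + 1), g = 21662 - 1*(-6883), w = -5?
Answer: 85635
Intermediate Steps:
g = 28545 (g = 21662 + 6883 = 28545)
B(s) = (-5 + s)/(1 + s) (B(s) = (s - 5)/(s + 1) = (-5 + s)/(1 + s))
h = 3 (h = ((-5 + 2)/(1 + 2))*(-3) = (-3/3)*(-3) = ((⅓)*(-3))*(-3) = -1*(-3) = 3)
g*h = 28545*3 = 85635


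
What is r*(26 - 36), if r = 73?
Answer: -730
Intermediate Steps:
r*(26 - 36) = 73*(26 - 36) = 73*(-10) = -730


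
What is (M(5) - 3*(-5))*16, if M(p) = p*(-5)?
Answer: -160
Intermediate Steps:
M(p) = -5*p
(M(5) - 3*(-5))*16 = (-5*5 - 3*(-5))*16 = (-25 + 15)*16 = -10*16 = -160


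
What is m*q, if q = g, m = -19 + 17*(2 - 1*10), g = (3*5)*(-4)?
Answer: 9300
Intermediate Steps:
g = -60 (g = 15*(-4) = -60)
m = -155 (m = -19 + 17*(2 - 10) = -19 + 17*(-8) = -19 - 136 = -155)
q = -60
m*q = -155*(-60) = 9300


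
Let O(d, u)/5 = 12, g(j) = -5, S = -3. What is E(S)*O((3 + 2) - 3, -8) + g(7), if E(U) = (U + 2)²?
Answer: 55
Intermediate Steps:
E(U) = (2 + U)²
O(d, u) = 60 (O(d, u) = 5*12 = 60)
E(S)*O((3 + 2) - 3, -8) + g(7) = (2 - 3)²*60 - 5 = (-1)²*60 - 5 = 1*60 - 5 = 60 - 5 = 55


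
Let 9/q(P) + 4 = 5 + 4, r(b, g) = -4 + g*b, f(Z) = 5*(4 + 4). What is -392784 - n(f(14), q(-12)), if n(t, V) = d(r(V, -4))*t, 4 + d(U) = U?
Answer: -392176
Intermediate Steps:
f(Z) = 40 (f(Z) = 5*8 = 40)
r(b, g) = -4 + b*g
d(U) = -4 + U
q(P) = 9/5 (q(P) = 9/(-4 + (5 + 4)) = 9/(-4 + 9) = 9/5)
n(t, V) = t*(-8 - 4*V) (n(t, V) = (-4 + (-4 + V*(-4)))*t = (-4 + (-4 - 4*V))*t = (-8 - 4*V)*t = t*(-8 - 4*V))
-392784 - n(f(14), q(-12)) = -392784 - 4*40*(-2 - 1*9/5) = -392784 - 4*40*(-2 - 9/5) = -392784 - 4*40*(-19)/5 = -392784 - 1*(-608) = -392784 + 608 = -392176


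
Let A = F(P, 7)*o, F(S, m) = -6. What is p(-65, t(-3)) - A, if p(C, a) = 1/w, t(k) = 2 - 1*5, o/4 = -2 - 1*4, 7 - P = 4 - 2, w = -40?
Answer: -5761/40 ≈ -144.02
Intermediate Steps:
P = 5 (P = 7 - (4 - 2) = 7 - 1*2 = 7 - 2 = 5)
o = -24 (o = 4*(-2 - 1*4) = 4*(-2 - 4) = 4*(-6) = -24)
t(k) = -3 (t(k) = 2 - 5 = -3)
p(C, a) = -1/40 (p(C, a) = 1/(-40) = -1/40)
A = 144 (A = -6*(-24) = 144)
p(-65, t(-3)) - A = -1/40 - 1*144 = -1/40 - 144 = -5761/40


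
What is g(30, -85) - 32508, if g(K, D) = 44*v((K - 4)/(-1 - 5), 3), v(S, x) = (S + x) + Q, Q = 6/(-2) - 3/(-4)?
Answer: -97997/3 ≈ -32666.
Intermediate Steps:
Q = -9/4 (Q = 6*(-½) - 3*(-¼) = -3 + ¾ = -9/4 ≈ -2.2500)
v(S, x) = -9/4 + S + x (v(S, x) = (S + x) - 9/4 = -9/4 + S + x)
g(K, D) = 187/3 - 22*K/3 (g(K, D) = 44*(-9/4 + (K - 4)/(-1 - 5) + 3) = 44*(-9/4 + (-4 + K)/(-6) + 3) = 44*(-9/4 + (-4 + K)*(-⅙) + 3) = 44*(-9/4 + (⅔ - K/6) + 3) = 44*(17/12 - K/6) = 187/3 - 22*K/3)
g(30, -85) - 32508 = (187/3 - 22/3*30) - 32508 = (187/3 - 220) - 32508 = -473/3 - 32508 = -97997/3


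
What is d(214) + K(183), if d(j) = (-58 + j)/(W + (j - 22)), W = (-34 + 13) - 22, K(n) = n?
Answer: 27423/149 ≈ 184.05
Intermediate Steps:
W = -43 (W = -21 - 22 = -43)
d(j) = (-58 + j)/(-65 + j) (d(j) = (-58 + j)/(-43 + (j - 22)) = (-58 + j)/(-43 + (-22 + j)) = (-58 + j)/(-65 + j))
d(214) + K(183) = (-58 + 214)/(-65 + 214) + 183 = 156/149 + 183 = 27423/149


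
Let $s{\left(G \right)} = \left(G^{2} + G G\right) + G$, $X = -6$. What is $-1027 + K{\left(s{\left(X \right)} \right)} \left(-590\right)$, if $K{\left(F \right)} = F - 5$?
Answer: $-37017$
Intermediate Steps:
$s{\left(G \right)} = G + 2 G^{2}$ ($s{\left(G \right)} = \left(G^{2} + G^{2}\right) + G = 2 G^{2} + G = G + 2 G^{2}$)
$K{\left(F \right)} = -5 + F$
$-1027 + K{\left(s{\left(X \right)} \right)} \left(-590\right) = -1027 + \left(-5 - 6 \left(1 + 2 \left(-6\right)\right)\right) \left(-590\right) = -1027 + \left(-5 - 6 \left(1 - 12\right)\right) \left(-590\right) = -1027 + \left(-5 - -66\right) \left(-590\right) = -1027 + \left(-5 + 66\right) \left(-590\right) = -1027 + 61 \left(-590\right) = -1027 - 35990 = -37017$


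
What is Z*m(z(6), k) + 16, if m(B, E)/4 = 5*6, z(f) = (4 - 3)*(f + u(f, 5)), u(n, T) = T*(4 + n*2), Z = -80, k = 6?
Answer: -9584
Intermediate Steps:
u(n, T) = T*(4 + 2*n)
z(f) = 20 + 11*f (z(f) = (4 - 3)*(f + 2*5*(2 + f)) = 1*(f + (20 + 10*f)) = 1*(20 + 11*f) = 20 + 11*f)
m(B, E) = 120 (m(B, E) = 4*(5*6) = 4*30 = 120)
Z*m(z(6), k) + 16 = -80*120 + 16 = -9600 + 16 = -9584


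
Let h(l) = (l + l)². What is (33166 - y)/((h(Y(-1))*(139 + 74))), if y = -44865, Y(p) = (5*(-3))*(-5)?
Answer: 78031/4792500 ≈ 0.016282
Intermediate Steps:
Y(p) = 75 (Y(p) = -15*(-5) = 75)
h(l) = 4*l² (h(l) = (2*l)² = 4*l²)
(33166 - y)/((h(Y(-1))*(139 + 74))) = (33166 - 1*(-44865))/(((4*75²)*(139 + 74))) = (33166 + 44865)/(((4*5625)*213)) = 78031/((22500*213)) = 78031/4792500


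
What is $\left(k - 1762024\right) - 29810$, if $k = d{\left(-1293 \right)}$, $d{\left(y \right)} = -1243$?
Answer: $-1793077$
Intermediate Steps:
$k = -1243$
$\left(k - 1762024\right) - 29810 = \left(-1243 - 1762024\right) - 29810 = -1763267 - 29810 = -1793077$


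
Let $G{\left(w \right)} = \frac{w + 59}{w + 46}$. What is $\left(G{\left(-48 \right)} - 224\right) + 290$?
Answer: $\frac{121}{2} \approx 60.5$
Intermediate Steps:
$G{\left(w \right)} = \frac{59 + w}{46 + w}$
$\left(G{\left(-48 \right)} - 224\right) + 290 = \left(\frac{59 - 48}{46 - 48} - 224\right) + 290 = \left(\frac{1}{-2} \cdot 11 - 224\right) + 290 = \left(\left(- \frac{1}{2}\right) 11 - 224\right) + 290 = \left(- \frac{11}{2} - 224\right) + 290 = - \frac{459}{2} + 290 = \frac{121}{2}$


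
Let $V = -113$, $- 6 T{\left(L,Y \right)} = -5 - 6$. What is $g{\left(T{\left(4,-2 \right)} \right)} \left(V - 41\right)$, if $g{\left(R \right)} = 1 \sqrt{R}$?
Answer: $- \frac{77 \sqrt{66}}{3} \approx -208.52$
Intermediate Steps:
$T{\left(L,Y \right)} = \frac{11}{6}$ ($T{\left(L,Y \right)} = - \frac{-5 - 6}{6} = \left(- \frac{1}{6}\right) \left(-11\right) = \frac{11}{6}$)
$g{\left(R \right)} = \sqrt{R}$
$g{\left(T{\left(4,-2 \right)} \right)} \left(V - 41\right) = \sqrt{\frac{11}{6}} \left(-113 - 41\right) = \frac{\sqrt{66}}{6} \left(-154\right) = - \frac{77 \sqrt{66}}{3}$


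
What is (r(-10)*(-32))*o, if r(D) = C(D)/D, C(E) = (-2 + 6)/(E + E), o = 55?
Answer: -176/5 ≈ -35.200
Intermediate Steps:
C(E) = 2/E (C(E) = 4/((2*E)) = 4*(1/(2*E)) = 2/E)
r(D) = 2/D² (r(D) = (2/D)/D = 2/D²)
(r(-10)*(-32))*o = ((2/(-10)²)*(-32))*55 = ((2*(1/100))*(-32))*55 = ((1/50)*(-32))*55 = -16/25*55 = -176/5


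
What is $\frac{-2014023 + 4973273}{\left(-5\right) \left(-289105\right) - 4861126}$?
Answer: $- \frac{422750}{487943} \approx -0.86639$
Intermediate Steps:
$\frac{-2014023 + 4973273}{\left(-5\right) \left(-289105\right) - 4861126} = \frac{2959250}{1445525 - 4861126} = \frac{2959250}{-3415601} = 2959250 \left(- \frac{1}{3415601}\right) = - \frac{422750}{487943}$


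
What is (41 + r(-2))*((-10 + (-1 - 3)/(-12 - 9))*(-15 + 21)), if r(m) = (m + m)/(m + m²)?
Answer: -16068/7 ≈ -2295.4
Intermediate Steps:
r(m) = 2*m/(m + m²) (r(m) = (2*m)/(m + m²) = 2*m/(m + m²))
(41 + r(-2))*((-10 + (-1 - 3)/(-12 - 9))*(-15 + 21)) = (41 + 2/(1 - 2))*((-10 + (-1 - 3)/(-12 - 9))*(-15 + 21)) = (41 + 2/(-1))*((-10 - 4/(-21))*6) = (41 + 2*(-1))*((-10 - 4*(-1/21))*6) = (41 - 2)*((-10 + 4/21)*6) = 39*(-206/21*6) = 39*(-412/7) = -16068/7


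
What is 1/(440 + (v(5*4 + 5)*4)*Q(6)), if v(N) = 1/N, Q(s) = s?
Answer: 25/11024 ≈ 0.0022678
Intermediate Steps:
1/(440 + (v(5*4 + 5)*4)*Q(6)) = 1/(440 + (4/(5*4 + 5))*6) = 1/(440 + (4/(20 + 5))*6) = 1/(440 + (4/25)*6) = 1/(440 + 24/25) = 1/(11024/25) = 25/11024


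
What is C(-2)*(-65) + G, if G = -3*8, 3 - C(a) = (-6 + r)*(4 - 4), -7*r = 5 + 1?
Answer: -219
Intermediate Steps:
r = -6/7 (r = -(5 + 1)/7 = -1/7*6 = -6/7 ≈ -0.85714)
C(a) = 3 (C(a) = 3 - (-6 - 6/7)*(4 - 4) = 3 - (-48)*0/7 = 3 - 1*0 = 3 + 0 = 3)
G = -24
C(-2)*(-65) + G = 3*(-65) - 24 = -195 - 24 = -219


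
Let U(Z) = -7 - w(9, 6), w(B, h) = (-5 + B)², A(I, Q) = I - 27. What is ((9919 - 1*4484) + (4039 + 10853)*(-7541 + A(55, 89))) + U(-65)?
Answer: -111878184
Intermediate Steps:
A(I, Q) = -27 + I
U(Z) = -23 (U(Z) = -7 - (-5 + 9)² = -7 - 1*4² = -7 - 1*16 = -7 - 16 = -23)
((9919 - 1*4484) + (4039 + 10853)*(-7541 + A(55, 89))) + U(-65) = ((9919 - 1*4484) + (4039 + 10853)*(-7541 + (-27 + 55))) - 23 = ((9919 - 4484) + 14892*(-7541 + 28)) - 23 = (5435 + 14892*(-7513)) - 23 = (5435 - 111883596) - 23 = -111878161 - 23 = -111878184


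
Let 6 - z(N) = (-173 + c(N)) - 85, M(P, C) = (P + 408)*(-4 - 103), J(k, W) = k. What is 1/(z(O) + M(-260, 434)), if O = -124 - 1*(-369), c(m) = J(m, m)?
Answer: -1/15817 ≈ -6.3223e-5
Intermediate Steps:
c(m) = m
M(P, C) = -43656 - 107*P (M(P, C) = (408 + P)*(-107) = -43656 - 107*P)
O = 245 (O = -124 + 369 = 245)
z(N) = 264 - N (z(N) = 6 - ((-173 + N) - 85) = 6 - (-258 + N) = 6 + (258 - N) = 264 - N)
1/(z(O) + M(-260, 434)) = 1/((264 - 1*245) + (-43656 - 107*(-260))) = 1/((264 - 245) + (-43656 + 27820)) = 1/(19 - 15836) = 1/(-15817) = -1/15817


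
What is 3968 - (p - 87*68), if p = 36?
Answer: 9848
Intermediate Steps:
3968 - (p - 87*68) = 3968 - (36 - 87*68) = 3968 - (36 - 5916) = 3968 - 1*(-5880) = 3968 + 5880 = 9848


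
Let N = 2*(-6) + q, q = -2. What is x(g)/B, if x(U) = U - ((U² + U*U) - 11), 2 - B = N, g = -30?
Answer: -1819/16 ≈ -113.69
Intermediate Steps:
N = -14 (N = 2*(-6) - 2 = -12 - 2 = -14)
B = 16 (B = 2 - 1*(-14) = 2 + 14 = 16)
x(U) = 11 + U - 2*U² (x(U) = U - ((U² + U²) - 11) = U - (2*U² - 11) = U - (-11 + 2*U²) = U + (11 - 2*U²) = 11 + U - 2*U²)
x(g)/B = (11 - 30 - 2*(-30)²)/16 = (11 - 30 - 2*900)*(1/16) = (11 - 30 - 1800)*(1/16) = -1819*1/16 = -1819/16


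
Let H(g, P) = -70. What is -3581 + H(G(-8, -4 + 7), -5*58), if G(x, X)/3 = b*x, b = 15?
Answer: -3651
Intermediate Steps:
G(x, X) = 45*x (G(x, X) = 3*(15*x) = 45*x)
-3581 + H(G(-8, -4 + 7), -5*58) = -3581 - 70 = -3651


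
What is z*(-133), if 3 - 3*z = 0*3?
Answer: -133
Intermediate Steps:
z = 1 (z = 1 - 0*3 = 1 - ⅓*0 = 1 + 0 = 1)
z*(-133) = 1*(-133) = -133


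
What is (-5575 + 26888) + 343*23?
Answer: 29202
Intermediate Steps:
(-5575 + 26888) + 343*23 = 21313 + 7889 = 29202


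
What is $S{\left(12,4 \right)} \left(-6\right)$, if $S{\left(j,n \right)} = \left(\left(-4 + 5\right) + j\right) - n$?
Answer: $-54$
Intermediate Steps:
$S{\left(j,n \right)} = 1 + j - n$ ($S{\left(j,n \right)} = \left(1 + j\right) - n = 1 + j - n$)
$S{\left(12,4 \right)} \left(-6\right) = \left(1 + 12 - 4\right) \left(-6\right) = 9 \left(-6\right) = -54$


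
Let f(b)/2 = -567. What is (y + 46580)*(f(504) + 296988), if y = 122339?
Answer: 49975361826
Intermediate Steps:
f(b) = -1134 (f(b) = 2*(-567) = -1134)
(y + 46580)*(f(504) + 296988) = (122339 + 46580)*(-1134 + 296988) = 168919*295854 = 49975361826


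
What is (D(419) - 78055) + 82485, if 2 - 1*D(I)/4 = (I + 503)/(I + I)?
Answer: 1857678/419 ≈ 4433.6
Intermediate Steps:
D(I) = 8 - 2*(503 + I)/I (D(I) = 8 - 4*(I + 503)/(I + I) = 8 - 4*(503 + I)/(2*I) = 8 - 4*(503 + I)*1/(2*I) = 8 - 2*(503 + I)/I)
(D(419) - 78055) + 82485 = ((6 - 1006/419) - 78055) + 82485 = (1508/419 - 78055) + 82485 = -32703537/419 + 82485 = 1857678/419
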